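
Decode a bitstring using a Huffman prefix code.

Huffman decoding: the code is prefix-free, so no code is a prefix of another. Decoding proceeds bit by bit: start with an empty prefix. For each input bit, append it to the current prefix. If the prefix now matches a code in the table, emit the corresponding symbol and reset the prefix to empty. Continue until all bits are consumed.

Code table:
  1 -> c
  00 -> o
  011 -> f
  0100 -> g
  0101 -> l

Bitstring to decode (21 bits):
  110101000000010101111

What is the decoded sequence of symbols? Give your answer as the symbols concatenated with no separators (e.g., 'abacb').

Answer: cclooolfcc

Derivation:
Bit 0: prefix='1' -> emit 'c', reset
Bit 1: prefix='1' -> emit 'c', reset
Bit 2: prefix='0' (no match yet)
Bit 3: prefix='01' (no match yet)
Bit 4: prefix='010' (no match yet)
Bit 5: prefix='0101' -> emit 'l', reset
Bit 6: prefix='0' (no match yet)
Bit 7: prefix='00' -> emit 'o', reset
Bit 8: prefix='0' (no match yet)
Bit 9: prefix='00' -> emit 'o', reset
Bit 10: prefix='0' (no match yet)
Bit 11: prefix='00' -> emit 'o', reset
Bit 12: prefix='0' (no match yet)
Bit 13: prefix='01' (no match yet)
Bit 14: prefix='010' (no match yet)
Bit 15: prefix='0101' -> emit 'l', reset
Bit 16: prefix='0' (no match yet)
Bit 17: prefix='01' (no match yet)
Bit 18: prefix='011' -> emit 'f', reset
Bit 19: prefix='1' -> emit 'c', reset
Bit 20: prefix='1' -> emit 'c', reset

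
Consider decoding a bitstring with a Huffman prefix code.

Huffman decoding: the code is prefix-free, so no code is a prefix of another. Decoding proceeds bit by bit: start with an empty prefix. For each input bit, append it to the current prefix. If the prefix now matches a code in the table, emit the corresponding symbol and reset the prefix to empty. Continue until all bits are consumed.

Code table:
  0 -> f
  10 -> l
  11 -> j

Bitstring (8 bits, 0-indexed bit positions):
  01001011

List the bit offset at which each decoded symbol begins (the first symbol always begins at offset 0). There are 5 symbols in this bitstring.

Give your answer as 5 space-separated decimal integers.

Answer: 0 1 3 4 6

Derivation:
Bit 0: prefix='0' -> emit 'f', reset
Bit 1: prefix='1' (no match yet)
Bit 2: prefix='10' -> emit 'l', reset
Bit 3: prefix='0' -> emit 'f', reset
Bit 4: prefix='1' (no match yet)
Bit 5: prefix='10' -> emit 'l', reset
Bit 6: prefix='1' (no match yet)
Bit 7: prefix='11' -> emit 'j', reset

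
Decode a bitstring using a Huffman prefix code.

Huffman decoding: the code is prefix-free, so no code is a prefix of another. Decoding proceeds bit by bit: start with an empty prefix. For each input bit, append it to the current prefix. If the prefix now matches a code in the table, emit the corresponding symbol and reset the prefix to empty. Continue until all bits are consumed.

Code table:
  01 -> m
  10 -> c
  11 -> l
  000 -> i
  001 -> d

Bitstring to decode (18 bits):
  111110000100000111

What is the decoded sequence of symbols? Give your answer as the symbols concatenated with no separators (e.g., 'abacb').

Answer: llciciml

Derivation:
Bit 0: prefix='1' (no match yet)
Bit 1: prefix='11' -> emit 'l', reset
Bit 2: prefix='1' (no match yet)
Bit 3: prefix='11' -> emit 'l', reset
Bit 4: prefix='1' (no match yet)
Bit 5: prefix='10' -> emit 'c', reset
Bit 6: prefix='0' (no match yet)
Bit 7: prefix='00' (no match yet)
Bit 8: prefix='000' -> emit 'i', reset
Bit 9: prefix='1' (no match yet)
Bit 10: prefix='10' -> emit 'c', reset
Bit 11: prefix='0' (no match yet)
Bit 12: prefix='00' (no match yet)
Bit 13: prefix='000' -> emit 'i', reset
Bit 14: prefix='0' (no match yet)
Bit 15: prefix='01' -> emit 'm', reset
Bit 16: prefix='1' (no match yet)
Bit 17: prefix='11' -> emit 'l', reset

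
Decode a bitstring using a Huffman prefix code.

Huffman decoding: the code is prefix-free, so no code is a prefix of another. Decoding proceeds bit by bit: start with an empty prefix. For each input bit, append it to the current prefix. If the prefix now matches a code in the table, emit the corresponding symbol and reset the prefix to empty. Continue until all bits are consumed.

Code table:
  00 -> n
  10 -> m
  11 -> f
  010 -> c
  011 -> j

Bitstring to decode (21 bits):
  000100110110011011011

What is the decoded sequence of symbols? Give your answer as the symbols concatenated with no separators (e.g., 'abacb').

Answer: ncjjnfjj

Derivation:
Bit 0: prefix='0' (no match yet)
Bit 1: prefix='00' -> emit 'n', reset
Bit 2: prefix='0' (no match yet)
Bit 3: prefix='01' (no match yet)
Bit 4: prefix='010' -> emit 'c', reset
Bit 5: prefix='0' (no match yet)
Bit 6: prefix='01' (no match yet)
Bit 7: prefix='011' -> emit 'j', reset
Bit 8: prefix='0' (no match yet)
Bit 9: prefix='01' (no match yet)
Bit 10: prefix='011' -> emit 'j', reset
Bit 11: prefix='0' (no match yet)
Bit 12: prefix='00' -> emit 'n', reset
Bit 13: prefix='1' (no match yet)
Bit 14: prefix='11' -> emit 'f', reset
Bit 15: prefix='0' (no match yet)
Bit 16: prefix='01' (no match yet)
Bit 17: prefix='011' -> emit 'j', reset
Bit 18: prefix='0' (no match yet)
Bit 19: prefix='01' (no match yet)
Bit 20: prefix='011' -> emit 'j', reset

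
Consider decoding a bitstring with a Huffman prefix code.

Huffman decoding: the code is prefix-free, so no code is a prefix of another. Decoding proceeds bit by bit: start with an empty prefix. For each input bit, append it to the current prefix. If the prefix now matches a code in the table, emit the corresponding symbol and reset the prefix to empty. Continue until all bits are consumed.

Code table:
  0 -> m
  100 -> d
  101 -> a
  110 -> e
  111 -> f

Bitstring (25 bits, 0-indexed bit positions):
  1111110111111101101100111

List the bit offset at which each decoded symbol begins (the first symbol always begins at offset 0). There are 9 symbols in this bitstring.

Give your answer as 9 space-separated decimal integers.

Bit 0: prefix='1' (no match yet)
Bit 1: prefix='11' (no match yet)
Bit 2: prefix='111' -> emit 'f', reset
Bit 3: prefix='1' (no match yet)
Bit 4: prefix='11' (no match yet)
Bit 5: prefix='111' -> emit 'f', reset
Bit 6: prefix='0' -> emit 'm', reset
Bit 7: prefix='1' (no match yet)
Bit 8: prefix='11' (no match yet)
Bit 9: prefix='111' -> emit 'f', reset
Bit 10: prefix='1' (no match yet)
Bit 11: prefix='11' (no match yet)
Bit 12: prefix='111' -> emit 'f', reset
Bit 13: prefix='1' (no match yet)
Bit 14: prefix='10' (no match yet)
Bit 15: prefix='101' -> emit 'a', reset
Bit 16: prefix='1' (no match yet)
Bit 17: prefix='10' (no match yet)
Bit 18: prefix='101' -> emit 'a', reset
Bit 19: prefix='1' (no match yet)
Bit 20: prefix='10' (no match yet)
Bit 21: prefix='100' -> emit 'd', reset
Bit 22: prefix='1' (no match yet)
Bit 23: prefix='11' (no match yet)
Bit 24: prefix='111' -> emit 'f', reset

Answer: 0 3 6 7 10 13 16 19 22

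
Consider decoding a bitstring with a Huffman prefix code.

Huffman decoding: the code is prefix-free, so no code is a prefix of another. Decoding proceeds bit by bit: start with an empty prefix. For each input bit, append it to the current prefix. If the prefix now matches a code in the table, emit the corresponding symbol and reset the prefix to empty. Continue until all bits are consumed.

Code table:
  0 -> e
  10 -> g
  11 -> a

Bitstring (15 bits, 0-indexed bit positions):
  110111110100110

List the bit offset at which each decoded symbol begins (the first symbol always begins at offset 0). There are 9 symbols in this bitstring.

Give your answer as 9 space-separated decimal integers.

Answer: 0 2 3 5 7 9 11 12 14

Derivation:
Bit 0: prefix='1' (no match yet)
Bit 1: prefix='11' -> emit 'a', reset
Bit 2: prefix='0' -> emit 'e', reset
Bit 3: prefix='1' (no match yet)
Bit 4: prefix='11' -> emit 'a', reset
Bit 5: prefix='1' (no match yet)
Bit 6: prefix='11' -> emit 'a', reset
Bit 7: prefix='1' (no match yet)
Bit 8: prefix='10' -> emit 'g', reset
Bit 9: prefix='1' (no match yet)
Bit 10: prefix='10' -> emit 'g', reset
Bit 11: prefix='0' -> emit 'e', reset
Bit 12: prefix='1' (no match yet)
Bit 13: prefix='11' -> emit 'a', reset
Bit 14: prefix='0' -> emit 'e', reset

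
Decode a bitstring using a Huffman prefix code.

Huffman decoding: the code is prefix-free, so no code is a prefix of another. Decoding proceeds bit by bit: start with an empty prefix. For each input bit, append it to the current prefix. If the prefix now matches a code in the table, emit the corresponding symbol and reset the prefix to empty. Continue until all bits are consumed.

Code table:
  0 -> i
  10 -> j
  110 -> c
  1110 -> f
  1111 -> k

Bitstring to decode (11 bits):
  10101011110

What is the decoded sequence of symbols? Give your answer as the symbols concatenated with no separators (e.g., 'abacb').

Answer: jjjki

Derivation:
Bit 0: prefix='1' (no match yet)
Bit 1: prefix='10' -> emit 'j', reset
Bit 2: prefix='1' (no match yet)
Bit 3: prefix='10' -> emit 'j', reset
Bit 4: prefix='1' (no match yet)
Bit 5: prefix='10' -> emit 'j', reset
Bit 6: prefix='1' (no match yet)
Bit 7: prefix='11' (no match yet)
Bit 8: prefix='111' (no match yet)
Bit 9: prefix='1111' -> emit 'k', reset
Bit 10: prefix='0' -> emit 'i', reset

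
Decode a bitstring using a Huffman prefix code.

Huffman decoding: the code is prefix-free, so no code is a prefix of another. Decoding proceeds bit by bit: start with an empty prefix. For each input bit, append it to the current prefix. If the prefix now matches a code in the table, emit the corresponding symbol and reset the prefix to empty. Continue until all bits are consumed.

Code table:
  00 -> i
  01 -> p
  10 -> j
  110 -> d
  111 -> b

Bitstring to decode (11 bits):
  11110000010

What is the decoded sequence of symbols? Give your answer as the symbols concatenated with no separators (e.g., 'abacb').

Bit 0: prefix='1' (no match yet)
Bit 1: prefix='11' (no match yet)
Bit 2: prefix='111' -> emit 'b', reset
Bit 3: prefix='1' (no match yet)
Bit 4: prefix='10' -> emit 'j', reset
Bit 5: prefix='0' (no match yet)
Bit 6: prefix='00' -> emit 'i', reset
Bit 7: prefix='0' (no match yet)
Bit 8: prefix='00' -> emit 'i', reset
Bit 9: prefix='1' (no match yet)
Bit 10: prefix='10' -> emit 'j', reset

Answer: bjiij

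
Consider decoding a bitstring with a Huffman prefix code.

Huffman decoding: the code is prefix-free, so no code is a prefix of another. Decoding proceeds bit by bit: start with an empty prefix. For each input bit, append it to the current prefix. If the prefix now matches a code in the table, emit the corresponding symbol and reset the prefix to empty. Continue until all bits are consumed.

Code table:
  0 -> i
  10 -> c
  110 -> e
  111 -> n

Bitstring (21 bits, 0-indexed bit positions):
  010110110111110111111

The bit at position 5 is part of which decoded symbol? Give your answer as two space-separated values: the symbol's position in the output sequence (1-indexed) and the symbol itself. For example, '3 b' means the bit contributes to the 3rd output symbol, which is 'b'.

Answer: 3 e

Derivation:
Bit 0: prefix='0' -> emit 'i', reset
Bit 1: prefix='1' (no match yet)
Bit 2: prefix='10' -> emit 'c', reset
Bit 3: prefix='1' (no match yet)
Bit 4: prefix='11' (no match yet)
Bit 5: prefix='110' -> emit 'e', reset
Bit 6: prefix='1' (no match yet)
Bit 7: prefix='11' (no match yet)
Bit 8: prefix='110' -> emit 'e', reset
Bit 9: prefix='1' (no match yet)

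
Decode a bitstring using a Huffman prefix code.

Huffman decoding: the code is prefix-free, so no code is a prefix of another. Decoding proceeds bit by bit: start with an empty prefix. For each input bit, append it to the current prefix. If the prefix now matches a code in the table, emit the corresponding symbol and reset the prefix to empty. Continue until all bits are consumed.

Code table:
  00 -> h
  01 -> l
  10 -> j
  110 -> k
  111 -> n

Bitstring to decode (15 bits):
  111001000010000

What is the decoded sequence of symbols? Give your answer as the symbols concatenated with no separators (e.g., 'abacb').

Bit 0: prefix='1' (no match yet)
Bit 1: prefix='11' (no match yet)
Bit 2: prefix='111' -> emit 'n', reset
Bit 3: prefix='0' (no match yet)
Bit 4: prefix='00' -> emit 'h', reset
Bit 5: prefix='1' (no match yet)
Bit 6: prefix='10' -> emit 'j', reset
Bit 7: prefix='0' (no match yet)
Bit 8: prefix='00' -> emit 'h', reset
Bit 9: prefix='0' (no match yet)
Bit 10: prefix='01' -> emit 'l', reset
Bit 11: prefix='0' (no match yet)
Bit 12: prefix='00' -> emit 'h', reset
Bit 13: prefix='0' (no match yet)
Bit 14: prefix='00' -> emit 'h', reset

Answer: nhjhlhh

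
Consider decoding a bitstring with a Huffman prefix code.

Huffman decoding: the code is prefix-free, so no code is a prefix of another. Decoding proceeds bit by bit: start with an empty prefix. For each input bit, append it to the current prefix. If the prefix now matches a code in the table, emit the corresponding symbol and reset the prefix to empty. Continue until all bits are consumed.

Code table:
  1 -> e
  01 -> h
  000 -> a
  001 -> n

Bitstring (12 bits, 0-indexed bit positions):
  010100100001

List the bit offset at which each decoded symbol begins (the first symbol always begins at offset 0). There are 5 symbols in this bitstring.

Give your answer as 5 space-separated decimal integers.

Bit 0: prefix='0' (no match yet)
Bit 1: prefix='01' -> emit 'h', reset
Bit 2: prefix='0' (no match yet)
Bit 3: prefix='01' -> emit 'h', reset
Bit 4: prefix='0' (no match yet)
Bit 5: prefix='00' (no match yet)
Bit 6: prefix='001' -> emit 'n', reset
Bit 7: prefix='0' (no match yet)
Bit 8: prefix='00' (no match yet)
Bit 9: prefix='000' -> emit 'a', reset
Bit 10: prefix='0' (no match yet)
Bit 11: prefix='01' -> emit 'h', reset

Answer: 0 2 4 7 10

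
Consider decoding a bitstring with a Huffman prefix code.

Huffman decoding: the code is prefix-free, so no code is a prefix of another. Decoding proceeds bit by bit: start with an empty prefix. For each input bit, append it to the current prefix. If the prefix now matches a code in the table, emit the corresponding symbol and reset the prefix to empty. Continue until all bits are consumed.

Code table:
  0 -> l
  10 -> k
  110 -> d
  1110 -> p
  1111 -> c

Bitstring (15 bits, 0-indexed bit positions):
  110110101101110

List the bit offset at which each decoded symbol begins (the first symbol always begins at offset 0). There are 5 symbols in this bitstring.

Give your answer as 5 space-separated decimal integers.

Answer: 0 3 6 8 11

Derivation:
Bit 0: prefix='1' (no match yet)
Bit 1: prefix='11' (no match yet)
Bit 2: prefix='110' -> emit 'd', reset
Bit 3: prefix='1' (no match yet)
Bit 4: prefix='11' (no match yet)
Bit 5: prefix='110' -> emit 'd', reset
Bit 6: prefix='1' (no match yet)
Bit 7: prefix='10' -> emit 'k', reset
Bit 8: prefix='1' (no match yet)
Bit 9: prefix='11' (no match yet)
Bit 10: prefix='110' -> emit 'd', reset
Bit 11: prefix='1' (no match yet)
Bit 12: prefix='11' (no match yet)
Bit 13: prefix='111' (no match yet)
Bit 14: prefix='1110' -> emit 'p', reset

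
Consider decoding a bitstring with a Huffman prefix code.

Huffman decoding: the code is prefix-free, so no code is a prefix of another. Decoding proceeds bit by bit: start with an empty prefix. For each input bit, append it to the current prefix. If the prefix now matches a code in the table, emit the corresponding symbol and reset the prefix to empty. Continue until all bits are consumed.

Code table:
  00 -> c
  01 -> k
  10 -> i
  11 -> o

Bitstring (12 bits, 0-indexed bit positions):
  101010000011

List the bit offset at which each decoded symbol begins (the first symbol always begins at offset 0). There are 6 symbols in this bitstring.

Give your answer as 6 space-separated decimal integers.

Bit 0: prefix='1' (no match yet)
Bit 1: prefix='10' -> emit 'i', reset
Bit 2: prefix='1' (no match yet)
Bit 3: prefix='10' -> emit 'i', reset
Bit 4: prefix='1' (no match yet)
Bit 5: prefix='10' -> emit 'i', reset
Bit 6: prefix='0' (no match yet)
Bit 7: prefix='00' -> emit 'c', reset
Bit 8: prefix='0' (no match yet)
Bit 9: prefix='00' -> emit 'c', reset
Bit 10: prefix='1' (no match yet)
Bit 11: prefix='11' -> emit 'o', reset

Answer: 0 2 4 6 8 10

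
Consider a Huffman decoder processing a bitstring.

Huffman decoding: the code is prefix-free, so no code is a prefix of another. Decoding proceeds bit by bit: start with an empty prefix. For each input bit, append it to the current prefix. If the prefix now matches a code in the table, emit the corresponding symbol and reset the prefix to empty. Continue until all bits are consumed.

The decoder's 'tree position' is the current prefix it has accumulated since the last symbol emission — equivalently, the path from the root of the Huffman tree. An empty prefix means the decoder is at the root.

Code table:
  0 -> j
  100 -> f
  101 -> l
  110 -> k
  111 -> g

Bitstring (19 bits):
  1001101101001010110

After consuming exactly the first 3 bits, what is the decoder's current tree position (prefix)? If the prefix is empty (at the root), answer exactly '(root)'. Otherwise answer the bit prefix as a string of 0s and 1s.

Bit 0: prefix='1' (no match yet)
Bit 1: prefix='10' (no match yet)
Bit 2: prefix='100' -> emit 'f', reset

Answer: (root)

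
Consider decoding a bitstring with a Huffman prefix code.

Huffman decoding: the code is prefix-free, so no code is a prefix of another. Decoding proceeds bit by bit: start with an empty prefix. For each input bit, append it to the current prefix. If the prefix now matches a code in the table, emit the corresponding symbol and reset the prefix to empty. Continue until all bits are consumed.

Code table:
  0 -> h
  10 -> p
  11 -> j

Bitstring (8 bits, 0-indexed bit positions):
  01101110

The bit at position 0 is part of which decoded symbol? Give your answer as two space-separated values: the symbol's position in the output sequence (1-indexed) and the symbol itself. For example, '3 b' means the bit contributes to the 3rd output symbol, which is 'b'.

Bit 0: prefix='0' -> emit 'h', reset
Bit 1: prefix='1' (no match yet)
Bit 2: prefix='11' -> emit 'j', reset
Bit 3: prefix='0' -> emit 'h', reset
Bit 4: prefix='1' (no match yet)

Answer: 1 h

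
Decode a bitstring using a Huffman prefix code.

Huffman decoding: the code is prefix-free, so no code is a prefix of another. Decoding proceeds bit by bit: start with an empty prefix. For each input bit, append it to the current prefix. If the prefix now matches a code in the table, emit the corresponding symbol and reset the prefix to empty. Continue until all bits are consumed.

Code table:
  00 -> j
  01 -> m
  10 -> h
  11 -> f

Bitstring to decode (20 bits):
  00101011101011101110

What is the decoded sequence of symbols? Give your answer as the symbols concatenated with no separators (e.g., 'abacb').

Answer: jhhfhhfhfh

Derivation:
Bit 0: prefix='0' (no match yet)
Bit 1: prefix='00' -> emit 'j', reset
Bit 2: prefix='1' (no match yet)
Bit 3: prefix='10' -> emit 'h', reset
Bit 4: prefix='1' (no match yet)
Bit 5: prefix='10' -> emit 'h', reset
Bit 6: prefix='1' (no match yet)
Bit 7: prefix='11' -> emit 'f', reset
Bit 8: prefix='1' (no match yet)
Bit 9: prefix='10' -> emit 'h', reset
Bit 10: prefix='1' (no match yet)
Bit 11: prefix='10' -> emit 'h', reset
Bit 12: prefix='1' (no match yet)
Bit 13: prefix='11' -> emit 'f', reset
Bit 14: prefix='1' (no match yet)
Bit 15: prefix='10' -> emit 'h', reset
Bit 16: prefix='1' (no match yet)
Bit 17: prefix='11' -> emit 'f', reset
Bit 18: prefix='1' (no match yet)
Bit 19: prefix='10' -> emit 'h', reset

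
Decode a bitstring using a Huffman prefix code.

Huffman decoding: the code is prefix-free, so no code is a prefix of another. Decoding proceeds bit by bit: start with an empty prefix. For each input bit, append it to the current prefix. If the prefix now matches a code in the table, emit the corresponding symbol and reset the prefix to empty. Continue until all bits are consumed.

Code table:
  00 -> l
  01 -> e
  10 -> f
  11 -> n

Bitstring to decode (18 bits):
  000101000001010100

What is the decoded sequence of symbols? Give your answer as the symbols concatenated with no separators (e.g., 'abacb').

Bit 0: prefix='0' (no match yet)
Bit 1: prefix='00' -> emit 'l', reset
Bit 2: prefix='0' (no match yet)
Bit 3: prefix='01' -> emit 'e', reset
Bit 4: prefix='0' (no match yet)
Bit 5: prefix='01' -> emit 'e', reset
Bit 6: prefix='0' (no match yet)
Bit 7: prefix='00' -> emit 'l', reset
Bit 8: prefix='0' (no match yet)
Bit 9: prefix='00' -> emit 'l', reset
Bit 10: prefix='0' (no match yet)
Bit 11: prefix='01' -> emit 'e', reset
Bit 12: prefix='0' (no match yet)
Bit 13: prefix='01' -> emit 'e', reset
Bit 14: prefix='0' (no match yet)
Bit 15: prefix='01' -> emit 'e', reset
Bit 16: prefix='0' (no match yet)
Bit 17: prefix='00' -> emit 'l', reset

Answer: leelleeel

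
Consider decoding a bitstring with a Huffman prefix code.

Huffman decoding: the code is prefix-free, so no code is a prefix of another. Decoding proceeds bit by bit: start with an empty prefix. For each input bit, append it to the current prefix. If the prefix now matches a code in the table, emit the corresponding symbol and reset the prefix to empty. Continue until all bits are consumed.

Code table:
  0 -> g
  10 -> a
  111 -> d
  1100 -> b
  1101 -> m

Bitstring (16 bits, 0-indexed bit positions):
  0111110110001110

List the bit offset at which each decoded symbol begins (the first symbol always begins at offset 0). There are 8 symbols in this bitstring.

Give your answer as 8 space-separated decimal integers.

Answer: 0 1 4 8 10 11 12 15

Derivation:
Bit 0: prefix='0' -> emit 'g', reset
Bit 1: prefix='1' (no match yet)
Bit 2: prefix='11' (no match yet)
Bit 3: prefix='111' -> emit 'd', reset
Bit 4: prefix='1' (no match yet)
Bit 5: prefix='11' (no match yet)
Bit 6: prefix='110' (no match yet)
Bit 7: prefix='1101' -> emit 'm', reset
Bit 8: prefix='1' (no match yet)
Bit 9: prefix='10' -> emit 'a', reset
Bit 10: prefix='0' -> emit 'g', reset
Bit 11: prefix='0' -> emit 'g', reset
Bit 12: prefix='1' (no match yet)
Bit 13: prefix='11' (no match yet)
Bit 14: prefix='111' -> emit 'd', reset
Bit 15: prefix='0' -> emit 'g', reset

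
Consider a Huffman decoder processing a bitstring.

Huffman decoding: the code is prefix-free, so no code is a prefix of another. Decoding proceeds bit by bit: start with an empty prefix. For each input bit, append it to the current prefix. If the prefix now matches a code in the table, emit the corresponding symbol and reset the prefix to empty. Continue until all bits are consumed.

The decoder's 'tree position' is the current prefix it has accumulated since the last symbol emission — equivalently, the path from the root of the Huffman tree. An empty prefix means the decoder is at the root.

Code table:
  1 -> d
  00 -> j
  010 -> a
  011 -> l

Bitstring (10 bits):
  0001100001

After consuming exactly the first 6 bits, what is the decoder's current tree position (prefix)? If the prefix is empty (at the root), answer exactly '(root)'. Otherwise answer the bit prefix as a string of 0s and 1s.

Answer: 0

Derivation:
Bit 0: prefix='0' (no match yet)
Bit 1: prefix='00' -> emit 'j', reset
Bit 2: prefix='0' (no match yet)
Bit 3: prefix='01' (no match yet)
Bit 4: prefix='011' -> emit 'l', reset
Bit 5: prefix='0' (no match yet)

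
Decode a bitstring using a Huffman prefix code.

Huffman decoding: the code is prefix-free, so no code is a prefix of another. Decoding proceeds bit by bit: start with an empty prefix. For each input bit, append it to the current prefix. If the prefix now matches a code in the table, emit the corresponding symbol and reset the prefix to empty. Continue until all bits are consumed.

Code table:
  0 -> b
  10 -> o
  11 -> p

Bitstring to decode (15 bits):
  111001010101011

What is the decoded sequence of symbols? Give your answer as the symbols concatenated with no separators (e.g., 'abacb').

Bit 0: prefix='1' (no match yet)
Bit 1: prefix='11' -> emit 'p', reset
Bit 2: prefix='1' (no match yet)
Bit 3: prefix='10' -> emit 'o', reset
Bit 4: prefix='0' -> emit 'b', reset
Bit 5: prefix='1' (no match yet)
Bit 6: prefix='10' -> emit 'o', reset
Bit 7: prefix='1' (no match yet)
Bit 8: prefix='10' -> emit 'o', reset
Bit 9: prefix='1' (no match yet)
Bit 10: prefix='10' -> emit 'o', reset
Bit 11: prefix='1' (no match yet)
Bit 12: prefix='10' -> emit 'o', reset
Bit 13: prefix='1' (no match yet)
Bit 14: prefix='11' -> emit 'p', reset

Answer: poboooop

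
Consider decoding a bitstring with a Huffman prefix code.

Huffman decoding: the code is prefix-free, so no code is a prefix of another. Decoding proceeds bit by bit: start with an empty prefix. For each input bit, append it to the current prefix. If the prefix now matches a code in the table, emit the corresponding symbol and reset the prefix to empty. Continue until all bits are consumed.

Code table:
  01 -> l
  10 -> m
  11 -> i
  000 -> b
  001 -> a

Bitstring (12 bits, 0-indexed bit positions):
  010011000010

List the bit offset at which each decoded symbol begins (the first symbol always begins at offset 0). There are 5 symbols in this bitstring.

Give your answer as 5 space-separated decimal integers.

Bit 0: prefix='0' (no match yet)
Bit 1: prefix='01' -> emit 'l', reset
Bit 2: prefix='0' (no match yet)
Bit 3: prefix='00' (no match yet)
Bit 4: prefix='001' -> emit 'a', reset
Bit 5: prefix='1' (no match yet)
Bit 6: prefix='10' -> emit 'm', reset
Bit 7: prefix='0' (no match yet)
Bit 8: prefix='00' (no match yet)
Bit 9: prefix='000' -> emit 'b', reset
Bit 10: prefix='1' (no match yet)
Bit 11: prefix='10' -> emit 'm', reset

Answer: 0 2 5 7 10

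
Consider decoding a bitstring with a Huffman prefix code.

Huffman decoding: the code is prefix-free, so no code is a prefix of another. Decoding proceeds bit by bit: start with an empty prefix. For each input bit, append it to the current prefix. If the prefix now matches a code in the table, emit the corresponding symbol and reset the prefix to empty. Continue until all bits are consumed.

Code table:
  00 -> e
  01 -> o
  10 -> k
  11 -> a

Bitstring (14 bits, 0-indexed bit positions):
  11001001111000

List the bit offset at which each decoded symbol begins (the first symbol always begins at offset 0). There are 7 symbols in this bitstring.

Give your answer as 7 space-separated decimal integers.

Answer: 0 2 4 6 8 10 12

Derivation:
Bit 0: prefix='1' (no match yet)
Bit 1: prefix='11' -> emit 'a', reset
Bit 2: prefix='0' (no match yet)
Bit 3: prefix='00' -> emit 'e', reset
Bit 4: prefix='1' (no match yet)
Bit 5: prefix='10' -> emit 'k', reset
Bit 6: prefix='0' (no match yet)
Bit 7: prefix='01' -> emit 'o', reset
Bit 8: prefix='1' (no match yet)
Bit 9: prefix='11' -> emit 'a', reset
Bit 10: prefix='1' (no match yet)
Bit 11: prefix='10' -> emit 'k', reset
Bit 12: prefix='0' (no match yet)
Bit 13: prefix='00' -> emit 'e', reset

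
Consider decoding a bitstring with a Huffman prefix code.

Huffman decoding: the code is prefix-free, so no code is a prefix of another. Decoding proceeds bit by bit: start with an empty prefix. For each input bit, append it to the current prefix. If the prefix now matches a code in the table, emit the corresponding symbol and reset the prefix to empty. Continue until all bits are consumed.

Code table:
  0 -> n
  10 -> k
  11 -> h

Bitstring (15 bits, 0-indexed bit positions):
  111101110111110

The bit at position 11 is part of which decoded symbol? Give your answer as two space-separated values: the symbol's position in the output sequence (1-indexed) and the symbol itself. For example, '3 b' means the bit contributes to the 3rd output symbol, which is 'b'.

Answer: 7 h

Derivation:
Bit 0: prefix='1' (no match yet)
Bit 1: prefix='11' -> emit 'h', reset
Bit 2: prefix='1' (no match yet)
Bit 3: prefix='11' -> emit 'h', reset
Bit 4: prefix='0' -> emit 'n', reset
Bit 5: prefix='1' (no match yet)
Bit 6: prefix='11' -> emit 'h', reset
Bit 7: prefix='1' (no match yet)
Bit 8: prefix='10' -> emit 'k', reset
Bit 9: prefix='1' (no match yet)
Bit 10: prefix='11' -> emit 'h', reset
Bit 11: prefix='1' (no match yet)
Bit 12: prefix='11' -> emit 'h', reset
Bit 13: prefix='1' (no match yet)
Bit 14: prefix='10' -> emit 'k', reset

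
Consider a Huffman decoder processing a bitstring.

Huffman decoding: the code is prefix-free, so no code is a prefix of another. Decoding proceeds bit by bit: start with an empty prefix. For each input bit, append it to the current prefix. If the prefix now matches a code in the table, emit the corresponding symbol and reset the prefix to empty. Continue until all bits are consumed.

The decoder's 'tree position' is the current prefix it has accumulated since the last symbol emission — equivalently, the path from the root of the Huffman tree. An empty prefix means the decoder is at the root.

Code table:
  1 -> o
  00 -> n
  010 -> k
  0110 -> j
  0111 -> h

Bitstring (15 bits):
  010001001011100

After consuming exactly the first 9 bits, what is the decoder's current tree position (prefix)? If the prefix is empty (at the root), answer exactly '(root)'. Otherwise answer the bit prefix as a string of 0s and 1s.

Bit 0: prefix='0' (no match yet)
Bit 1: prefix='01' (no match yet)
Bit 2: prefix='010' -> emit 'k', reset
Bit 3: prefix='0' (no match yet)
Bit 4: prefix='00' -> emit 'n', reset
Bit 5: prefix='1' -> emit 'o', reset
Bit 6: prefix='0' (no match yet)
Bit 7: prefix='00' -> emit 'n', reset
Bit 8: prefix='1' -> emit 'o', reset

Answer: (root)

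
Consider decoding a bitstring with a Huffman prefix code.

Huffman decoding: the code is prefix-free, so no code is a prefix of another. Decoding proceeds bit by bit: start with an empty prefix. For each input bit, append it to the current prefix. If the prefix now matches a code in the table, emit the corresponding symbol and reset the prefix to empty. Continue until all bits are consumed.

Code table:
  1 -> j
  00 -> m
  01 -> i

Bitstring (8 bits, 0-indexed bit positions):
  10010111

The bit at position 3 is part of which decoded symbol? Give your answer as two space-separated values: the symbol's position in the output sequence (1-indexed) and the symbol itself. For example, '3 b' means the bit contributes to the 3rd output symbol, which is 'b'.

Answer: 3 j

Derivation:
Bit 0: prefix='1' -> emit 'j', reset
Bit 1: prefix='0' (no match yet)
Bit 2: prefix='00' -> emit 'm', reset
Bit 3: prefix='1' -> emit 'j', reset
Bit 4: prefix='0' (no match yet)
Bit 5: prefix='01' -> emit 'i', reset
Bit 6: prefix='1' -> emit 'j', reset
Bit 7: prefix='1' -> emit 'j', reset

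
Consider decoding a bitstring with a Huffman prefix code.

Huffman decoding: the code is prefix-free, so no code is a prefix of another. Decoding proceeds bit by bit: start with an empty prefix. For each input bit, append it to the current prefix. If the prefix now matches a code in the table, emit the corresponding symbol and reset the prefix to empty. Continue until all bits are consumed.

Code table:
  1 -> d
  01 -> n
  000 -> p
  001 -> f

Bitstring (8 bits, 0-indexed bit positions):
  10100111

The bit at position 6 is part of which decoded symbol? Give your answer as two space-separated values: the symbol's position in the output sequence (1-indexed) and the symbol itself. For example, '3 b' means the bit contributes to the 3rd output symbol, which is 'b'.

Bit 0: prefix='1' -> emit 'd', reset
Bit 1: prefix='0' (no match yet)
Bit 2: prefix='01' -> emit 'n', reset
Bit 3: prefix='0' (no match yet)
Bit 4: prefix='00' (no match yet)
Bit 5: prefix='001' -> emit 'f', reset
Bit 6: prefix='1' -> emit 'd', reset
Bit 7: prefix='1' -> emit 'd', reset

Answer: 4 d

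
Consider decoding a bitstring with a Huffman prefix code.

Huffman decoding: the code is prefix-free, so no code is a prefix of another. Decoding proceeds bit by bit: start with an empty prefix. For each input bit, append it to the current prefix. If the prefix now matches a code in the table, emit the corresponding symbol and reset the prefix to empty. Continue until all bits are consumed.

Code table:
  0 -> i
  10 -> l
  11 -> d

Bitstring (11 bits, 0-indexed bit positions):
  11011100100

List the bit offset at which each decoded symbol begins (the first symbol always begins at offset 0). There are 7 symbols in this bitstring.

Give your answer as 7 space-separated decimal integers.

Bit 0: prefix='1' (no match yet)
Bit 1: prefix='11' -> emit 'd', reset
Bit 2: prefix='0' -> emit 'i', reset
Bit 3: prefix='1' (no match yet)
Bit 4: prefix='11' -> emit 'd', reset
Bit 5: prefix='1' (no match yet)
Bit 6: prefix='10' -> emit 'l', reset
Bit 7: prefix='0' -> emit 'i', reset
Bit 8: prefix='1' (no match yet)
Bit 9: prefix='10' -> emit 'l', reset
Bit 10: prefix='0' -> emit 'i', reset

Answer: 0 2 3 5 7 8 10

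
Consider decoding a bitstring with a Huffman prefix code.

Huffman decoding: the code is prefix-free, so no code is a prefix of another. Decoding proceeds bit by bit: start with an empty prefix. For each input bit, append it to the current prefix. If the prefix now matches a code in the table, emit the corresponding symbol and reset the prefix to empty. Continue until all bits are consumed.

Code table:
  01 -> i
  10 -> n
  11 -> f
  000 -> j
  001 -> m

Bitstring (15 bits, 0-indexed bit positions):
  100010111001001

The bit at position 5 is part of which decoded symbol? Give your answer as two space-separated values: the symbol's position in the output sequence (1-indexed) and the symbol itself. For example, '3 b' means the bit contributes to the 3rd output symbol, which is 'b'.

Bit 0: prefix='1' (no match yet)
Bit 1: prefix='10' -> emit 'n', reset
Bit 2: prefix='0' (no match yet)
Bit 3: prefix='00' (no match yet)
Bit 4: prefix='001' -> emit 'm', reset
Bit 5: prefix='0' (no match yet)
Bit 6: prefix='01' -> emit 'i', reset
Bit 7: prefix='1' (no match yet)
Bit 8: prefix='11' -> emit 'f', reset
Bit 9: prefix='0' (no match yet)

Answer: 3 i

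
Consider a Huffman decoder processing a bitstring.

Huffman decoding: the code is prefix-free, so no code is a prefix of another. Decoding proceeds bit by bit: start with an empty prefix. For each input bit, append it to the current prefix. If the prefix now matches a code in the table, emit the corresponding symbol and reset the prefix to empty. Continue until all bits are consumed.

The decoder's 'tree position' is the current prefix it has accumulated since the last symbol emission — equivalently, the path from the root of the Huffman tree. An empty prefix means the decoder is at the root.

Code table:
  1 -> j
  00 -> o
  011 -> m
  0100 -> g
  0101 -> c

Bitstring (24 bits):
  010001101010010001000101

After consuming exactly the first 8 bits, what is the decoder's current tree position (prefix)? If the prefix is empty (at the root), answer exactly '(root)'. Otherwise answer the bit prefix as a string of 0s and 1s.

Answer: 0

Derivation:
Bit 0: prefix='0' (no match yet)
Bit 1: prefix='01' (no match yet)
Bit 2: prefix='010' (no match yet)
Bit 3: prefix='0100' -> emit 'g', reset
Bit 4: prefix='0' (no match yet)
Bit 5: prefix='01' (no match yet)
Bit 6: prefix='011' -> emit 'm', reset
Bit 7: prefix='0' (no match yet)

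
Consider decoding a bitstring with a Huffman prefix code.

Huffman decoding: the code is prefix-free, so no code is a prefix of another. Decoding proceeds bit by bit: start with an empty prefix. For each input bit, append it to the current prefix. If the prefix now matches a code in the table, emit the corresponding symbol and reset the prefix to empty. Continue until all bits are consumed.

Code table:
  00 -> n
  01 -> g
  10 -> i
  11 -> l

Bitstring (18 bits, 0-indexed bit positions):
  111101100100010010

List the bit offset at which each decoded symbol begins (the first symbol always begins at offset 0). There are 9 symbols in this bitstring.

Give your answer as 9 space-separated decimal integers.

Bit 0: prefix='1' (no match yet)
Bit 1: prefix='11' -> emit 'l', reset
Bit 2: prefix='1' (no match yet)
Bit 3: prefix='11' -> emit 'l', reset
Bit 4: prefix='0' (no match yet)
Bit 5: prefix='01' -> emit 'g', reset
Bit 6: prefix='1' (no match yet)
Bit 7: prefix='10' -> emit 'i', reset
Bit 8: prefix='0' (no match yet)
Bit 9: prefix='01' -> emit 'g', reset
Bit 10: prefix='0' (no match yet)
Bit 11: prefix='00' -> emit 'n', reset
Bit 12: prefix='0' (no match yet)
Bit 13: prefix='01' -> emit 'g', reset
Bit 14: prefix='0' (no match yet)
Bit 15: prefix='00' -> emit 'n', reset
Bit 16: prefix='1' (no match yet)
Bit 17: prefix='10' -> emit 'i', reset

Answer: 0 2 4 6 8 10 12 14 16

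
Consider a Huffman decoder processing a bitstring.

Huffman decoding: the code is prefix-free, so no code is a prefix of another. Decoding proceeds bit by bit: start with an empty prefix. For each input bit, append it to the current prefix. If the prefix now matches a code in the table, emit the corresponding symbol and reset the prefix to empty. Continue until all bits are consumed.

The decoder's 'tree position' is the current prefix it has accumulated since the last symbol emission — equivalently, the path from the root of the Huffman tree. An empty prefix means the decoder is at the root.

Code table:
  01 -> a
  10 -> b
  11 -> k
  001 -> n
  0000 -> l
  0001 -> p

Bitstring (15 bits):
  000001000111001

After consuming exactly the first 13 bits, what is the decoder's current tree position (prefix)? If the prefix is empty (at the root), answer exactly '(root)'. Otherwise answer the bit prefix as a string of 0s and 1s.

Answer: 0

Derivation:
Bit 0: prefix='0' (no match yet)
Bit 1: prefix='00' (no match yet)
Bit 2: prefix='000' (no match yet)
Bit 3: prefix='0000' -> emit 'l', reset
Bit 4: prefix='0' (no match yet)
Bit 5: prefix='01' -> emit 'a', reset
Bit 6: prefix='0' (no match yet)
Bit 7: prefix='00' (no match yet)
Bit 8: prefix='000' (no match yet)
Bit 9: prefix='0001' -> emit 'p', reset
Bit 10: prefix='1' (no match yet)
Bit 11: prefix='11' -> emit 'k', reset
Bit 12: prefix='0' (no match yet)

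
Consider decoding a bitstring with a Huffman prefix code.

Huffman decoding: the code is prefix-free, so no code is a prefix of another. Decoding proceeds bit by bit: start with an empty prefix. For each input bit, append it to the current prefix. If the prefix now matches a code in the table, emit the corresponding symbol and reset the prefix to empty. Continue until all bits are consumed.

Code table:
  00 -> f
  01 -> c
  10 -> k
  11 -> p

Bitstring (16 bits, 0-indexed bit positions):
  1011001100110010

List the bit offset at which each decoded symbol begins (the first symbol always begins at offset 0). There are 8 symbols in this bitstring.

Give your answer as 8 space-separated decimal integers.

Bit 0: prefix='1' (no match yet)
Bit 1: prefix='10' -> emit 'k', reset
Bit 2: prefix='1' (no match yet)
Bit 3: prefix='11' -> emit 'p', reset
Bit 4: prefix='0' (no match yet)
Bit 5: prefix='00' -> emit 'f', reset
Bit 6: prefix='1' (no match yet)
Bit 7: prefix='11' -> emit 'p', reset
Bit 8: prefix='0' (no match yet)
Bit 9: prefix='00' -> emit 'f', reset
Bit 10: prefix='1' (no match yet)
Bit 11: prefix='11' -> emit 'p', reset
Bit 12: prefix='0' (no match yet)
Bit 13: prefix='00' -> emit 'f', reset
Bit 14: prefix='1' (no match yet)
Bit 15: prefix='10' -> emit 'k', reset

Answer: 0 2 4 6 8 10 12 14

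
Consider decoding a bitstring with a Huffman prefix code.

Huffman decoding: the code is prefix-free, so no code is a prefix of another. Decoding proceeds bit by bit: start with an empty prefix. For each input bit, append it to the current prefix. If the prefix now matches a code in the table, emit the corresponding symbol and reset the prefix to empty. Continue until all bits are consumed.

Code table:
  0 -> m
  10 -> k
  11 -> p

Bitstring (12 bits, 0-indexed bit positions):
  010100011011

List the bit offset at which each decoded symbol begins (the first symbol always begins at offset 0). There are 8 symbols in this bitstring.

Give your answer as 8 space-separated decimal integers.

Bit 0: prefix='0' -> emit 'm', reset
Bit 1: prefix='1' (no match yet)
Bit 2: prefix='10' -> emit 'k', reset
Bit 3: prefix='1' (no match yet)
Bit 4: prefix='10' -> emit 'k', reset
Bit 5: prefix='0' -> emit 'm', reset
Bit 6: prefix='0' -> emit 'm', reset
Bit 7: prefix='1' (no match yet)
Bit 8: prefix='11' -> emit 'p', reset
Bit 9: prefix='0' -> emit 'm', reset
Bit 10: prefix='1' (no match yet)
Bit 11: prefix='11' -> emit 'p', reset

Answer: 0 1 3 5 6 7 9 10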